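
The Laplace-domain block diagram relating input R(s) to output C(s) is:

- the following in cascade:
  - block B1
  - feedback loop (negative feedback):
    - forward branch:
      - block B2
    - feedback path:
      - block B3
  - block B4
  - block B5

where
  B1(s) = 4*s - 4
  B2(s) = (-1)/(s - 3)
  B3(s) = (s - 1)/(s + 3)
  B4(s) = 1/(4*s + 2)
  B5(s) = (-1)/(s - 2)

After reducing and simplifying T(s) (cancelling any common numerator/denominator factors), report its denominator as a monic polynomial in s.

Step 1. close the feedback loop around B2, B3: (-s - 3)/(s^2 - s - 8)
Step 2. cascade B1, [B2/(1+B2*B3)], B4, B5: (2*s^2 + 4*s - 6)/(2*s^4 - 5*s^3 - 15*s^2 + 26*s + 16)
T(s) is the step-2 result (common factors already cancelled). Leading coefficient of the denominator: 2. Divide through by 2 for the monic polynomial.

Answer: s^4 - 5*s^3/2 - 15*s^2/2 + 13*s + 8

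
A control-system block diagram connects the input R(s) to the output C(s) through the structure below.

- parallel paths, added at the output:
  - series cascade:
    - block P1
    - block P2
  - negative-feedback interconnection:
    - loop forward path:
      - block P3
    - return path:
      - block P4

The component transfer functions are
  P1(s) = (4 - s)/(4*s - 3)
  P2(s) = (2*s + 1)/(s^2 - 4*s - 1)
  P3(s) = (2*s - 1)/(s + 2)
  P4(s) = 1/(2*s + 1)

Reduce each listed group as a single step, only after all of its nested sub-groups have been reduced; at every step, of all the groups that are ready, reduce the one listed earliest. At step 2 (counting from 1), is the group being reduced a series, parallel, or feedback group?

Reducing step by step:

Step 1 - multiply P1, P2 (series)
Step 2 - close the feedback loop around P3, P4
Step 3 - add (P1*P2), [P3/(1+P3*P4)] (parallel)
So the answer for step 2 is feedback.

Answer: feedback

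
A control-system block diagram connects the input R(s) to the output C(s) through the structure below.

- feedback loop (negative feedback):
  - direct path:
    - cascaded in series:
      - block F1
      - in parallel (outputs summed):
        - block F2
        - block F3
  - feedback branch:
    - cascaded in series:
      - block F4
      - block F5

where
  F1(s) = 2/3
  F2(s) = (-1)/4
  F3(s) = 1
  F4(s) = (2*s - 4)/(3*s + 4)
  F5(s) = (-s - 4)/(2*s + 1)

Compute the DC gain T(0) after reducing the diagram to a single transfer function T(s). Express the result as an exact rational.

Step 1 - reduce the parallel group F2, F3 = 3/4
Step 2 - combine F1, (F2+F3) in series = 1/2
Step 3 - reduce the series chain F4, F5 = (-2*s^2 - 4*s + 16)/(6*s^2 + 11*s + 4)
Step 4 - collapse the loop ((F1*(F2+F3)) forward, (F4*F5) return) = (6*s^2 + 11*s + 4)/(10*s^2 + 18*s + 24)
Step 4 gives the overall T(s). Then T(0) = 4/24 = 1/6.

Therefore the answer is 1/6.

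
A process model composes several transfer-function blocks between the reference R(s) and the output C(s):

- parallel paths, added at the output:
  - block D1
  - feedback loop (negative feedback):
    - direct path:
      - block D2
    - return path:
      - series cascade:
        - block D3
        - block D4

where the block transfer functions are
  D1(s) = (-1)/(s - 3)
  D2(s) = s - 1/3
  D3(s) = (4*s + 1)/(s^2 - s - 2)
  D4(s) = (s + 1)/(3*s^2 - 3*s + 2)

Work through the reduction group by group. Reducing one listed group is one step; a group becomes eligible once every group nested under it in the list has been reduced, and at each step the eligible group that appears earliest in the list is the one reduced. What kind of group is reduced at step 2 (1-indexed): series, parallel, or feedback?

The answer is feedback.

Reasoning:
[1] reduce the series chain D3, D4
[2] apply the feedback formula to D2, (D3*D4)
[3] reduce the parallel group D1, [D2/(1+D2*(D3*D4))]
The group at step 2 is a feedback group.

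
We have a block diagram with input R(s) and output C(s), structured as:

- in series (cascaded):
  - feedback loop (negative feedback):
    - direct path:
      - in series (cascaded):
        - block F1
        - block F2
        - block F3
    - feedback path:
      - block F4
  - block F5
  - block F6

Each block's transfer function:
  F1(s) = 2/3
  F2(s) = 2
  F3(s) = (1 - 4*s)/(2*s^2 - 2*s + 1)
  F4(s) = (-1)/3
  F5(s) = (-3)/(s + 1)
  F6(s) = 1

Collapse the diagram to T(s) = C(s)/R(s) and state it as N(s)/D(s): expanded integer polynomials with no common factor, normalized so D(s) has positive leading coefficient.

Reducing step by step:

(1) reduce the series chain F1, F2, F3; result (4 - 16*s)/(6*s^2 - 6*s + 3)
(2) reduce the feedback loop with forward (F1*F2*F3) and return F4; result (12 - 48*s)/(18*s^2 - 2*s + 5)
(3) reduce the series chain [(F1*F2*F3)/(1+(F1*F2*F3)*F4)], F5, F6; the result is T(s) itself (integer coefficients, no common factor, positive leading denominator coefficient)

Answer: (144*s - 36)/(18*s^3 + 16*s^2 + 3*s + 5)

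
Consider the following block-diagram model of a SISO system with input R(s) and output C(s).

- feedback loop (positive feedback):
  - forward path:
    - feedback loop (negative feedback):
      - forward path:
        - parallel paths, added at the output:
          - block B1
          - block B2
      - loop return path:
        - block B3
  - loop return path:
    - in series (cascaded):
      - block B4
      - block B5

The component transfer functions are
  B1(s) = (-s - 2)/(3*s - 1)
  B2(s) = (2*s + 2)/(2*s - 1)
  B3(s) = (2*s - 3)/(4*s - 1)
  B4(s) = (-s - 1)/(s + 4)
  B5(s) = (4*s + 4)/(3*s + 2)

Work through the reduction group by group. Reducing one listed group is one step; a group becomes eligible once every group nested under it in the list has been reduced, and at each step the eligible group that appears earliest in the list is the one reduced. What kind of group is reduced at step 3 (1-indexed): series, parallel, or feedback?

The answer is series.

Reasoning:
Step 1. parallel reduction of B1, B2
Step 2. apply the feedback formula to (B1+B2), B3
Step 3. cascade B4, B5
Step 4. feedback reduction of [(B1+B2)/(1+(B1+B2)*B3)], (B4*B5)
Step 3 collapses a series group.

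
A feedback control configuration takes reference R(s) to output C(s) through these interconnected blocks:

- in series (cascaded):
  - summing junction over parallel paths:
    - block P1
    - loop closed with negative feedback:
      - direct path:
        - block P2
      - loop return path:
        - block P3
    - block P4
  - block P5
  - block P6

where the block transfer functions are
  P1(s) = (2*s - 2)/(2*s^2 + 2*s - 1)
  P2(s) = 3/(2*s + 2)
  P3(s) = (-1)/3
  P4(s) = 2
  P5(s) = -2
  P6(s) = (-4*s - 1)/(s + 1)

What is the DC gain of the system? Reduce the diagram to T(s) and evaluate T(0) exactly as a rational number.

Step 1 - close the feedback loop around P2, P3; result 3/(2*s + 1)
Step 2 - add P1, [P2/(1+P2*P3)], P4 (parallel); result (8*s^3 + 22*s^2 + 4*s - 7)/(4*s^3 + 6*s^2 - 1)
Step 3 - reduce the series chain (P1+[P2/(1+P2*P3)]+P4), P5, P6; result (64*s^4 + 192*s^3 + 76*s^2 - 48*s - 14)/(4*s^4 + 10*s^3 + 6*s^2 - s - 1)
Evaluating the step-3 result (the overall T(s)) at s = 0 gives T(0) = -14/(-1) = 14.

Therefore the answer is 14.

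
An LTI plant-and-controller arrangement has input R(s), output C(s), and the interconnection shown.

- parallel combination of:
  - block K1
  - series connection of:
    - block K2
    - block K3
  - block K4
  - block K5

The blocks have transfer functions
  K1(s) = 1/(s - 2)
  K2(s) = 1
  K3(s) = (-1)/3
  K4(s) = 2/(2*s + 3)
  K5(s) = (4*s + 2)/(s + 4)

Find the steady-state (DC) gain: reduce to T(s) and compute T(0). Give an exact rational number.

(1) cascade K2, K3 = (-1)/3
(2) parallel reduction of K1, (K2*K3), K4, K5 = (22*s^3 + 5*s^2 - 23*s - 24)/(6*s^3 + 21*s^2 - 30*s - 72)
Evaluating the step-2 result (the overall T(s)) at s = 0 gives T(0) = -24/(-72) = 1/3.

Therefore the answer is 1/3.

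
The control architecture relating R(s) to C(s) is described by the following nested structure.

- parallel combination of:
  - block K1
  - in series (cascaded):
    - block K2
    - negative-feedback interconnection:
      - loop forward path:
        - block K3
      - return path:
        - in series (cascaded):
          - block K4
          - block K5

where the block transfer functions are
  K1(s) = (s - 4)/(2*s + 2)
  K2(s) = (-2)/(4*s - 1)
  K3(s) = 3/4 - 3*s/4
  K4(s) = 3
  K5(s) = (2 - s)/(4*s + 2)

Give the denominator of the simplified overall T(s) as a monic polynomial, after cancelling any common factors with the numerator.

The answer is s^4 - 17*s^3/36 + 31*s^2/18 + 89*s/36 - 13/18.

Reasoning:
1. reduce the series chain K4, K5 gives (6 - 3*s)/(4*s + 2)
2. close the feedback loop around K3, (K4*K5) gives (-12*s^2 + 6*s + 6)/(9*s^2 - 11*s + 26)
3. multiply K2, [K3/(1+K3*(K4*K5))] (series) gives (24*s^2 - 12*s - 12)/(36*s^3 - 53*s^2 + 115*s - 26)
4. combine K1, (K2*[K3/(1+K3*(K4*K5))]) in parallel gives (36*s^4 - 149*s^3 + 351*s^2 - 534*s + 80)/(72*s^4 - 34*s^3 + 124*s^2 + 178*s - 52)
That last expression is T(s), already simplified. Scaling its denominator by 1/72 (the reciprocal of the leading coefficient) yields the monic denominator.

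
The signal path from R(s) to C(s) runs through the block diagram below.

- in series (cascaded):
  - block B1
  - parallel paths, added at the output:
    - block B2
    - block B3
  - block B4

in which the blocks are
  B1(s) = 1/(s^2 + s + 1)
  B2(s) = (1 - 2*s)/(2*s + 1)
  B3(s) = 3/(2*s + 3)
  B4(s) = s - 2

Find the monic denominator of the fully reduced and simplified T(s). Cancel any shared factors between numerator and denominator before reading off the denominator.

1. sum the parallel branches B2, B3; result (-4*s^2 + 2*s + 6)/(4*s^2 + 8*s + 3)
2. reduce the series chain B1, (B2+B3), B4; result (-4*s^3 + 10*s^2 + 2*s - 12)/(4*s^4 + 12*s^3 + 15*s^2 + 11*s + 3)
No further cancellation is possible in the step-2 result, so that is T(s). Its denominator becomes monic after dividing by the leading coefficient 4.

Final answer: s^4 + 3*s^3 + 15*s^2/4 + 11*s/4 + 3/4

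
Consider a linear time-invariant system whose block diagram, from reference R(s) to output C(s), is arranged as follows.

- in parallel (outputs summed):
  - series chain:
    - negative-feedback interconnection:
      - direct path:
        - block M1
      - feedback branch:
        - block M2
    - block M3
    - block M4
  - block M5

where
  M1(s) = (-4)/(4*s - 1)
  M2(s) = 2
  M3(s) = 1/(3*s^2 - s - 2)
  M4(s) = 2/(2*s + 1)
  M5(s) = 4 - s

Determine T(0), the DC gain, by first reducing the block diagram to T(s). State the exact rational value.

Step 1. close the feedback loop around M1, M2: (-4)/(4*s - 9)
Step 2. series reduction of [M1/(1+M1*M2)], M3, M4: (-8)/(24*s^4 - 50*s^3 - 29*s^2 + 37*s + 18)
Step 3. combine ([M1/(1+M1*M2)]*M3*M4), M5 in parallel: (-24*s^5 + 146*s^4 - 171*s^3 - 153*s^2 + 130*s + 64)/(24*s^4 - 50*s^3 - 29*s^2 + 37*s + 18)
Evaluating the step-3 result (the overall T(s)) at s = 0 gives T(0) = 64/18 = 32/9.

Final answer: 32/9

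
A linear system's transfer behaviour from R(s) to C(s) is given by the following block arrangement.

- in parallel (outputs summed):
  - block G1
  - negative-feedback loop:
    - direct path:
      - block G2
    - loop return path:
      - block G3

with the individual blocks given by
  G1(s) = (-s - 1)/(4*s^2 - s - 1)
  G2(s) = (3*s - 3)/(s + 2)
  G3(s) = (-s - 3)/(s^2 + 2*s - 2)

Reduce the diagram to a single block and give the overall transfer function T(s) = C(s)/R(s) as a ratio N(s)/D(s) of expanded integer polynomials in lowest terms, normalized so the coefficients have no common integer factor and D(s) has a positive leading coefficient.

Answer: (12*s^5 + 8*s^4 - 56*s^3 + 36*s^2 + 5*s - 11)/(4*s^5 + 3*s^4 - 18*s^3 + 23*s^2 - s - 5)

Working:
Step 1 - collapse the loop (G2 forward, G3 return) = (3*s^3 + 3*s^2 - 12*s + 6)/(s^3 + s^2 - 4*s + 5)
Step 2 - reduce the parallel group G1, [G2/(1+G2*G3)]; the result is T(s) itself (integer coefficients, no common factor, positive leading denominator coefficient)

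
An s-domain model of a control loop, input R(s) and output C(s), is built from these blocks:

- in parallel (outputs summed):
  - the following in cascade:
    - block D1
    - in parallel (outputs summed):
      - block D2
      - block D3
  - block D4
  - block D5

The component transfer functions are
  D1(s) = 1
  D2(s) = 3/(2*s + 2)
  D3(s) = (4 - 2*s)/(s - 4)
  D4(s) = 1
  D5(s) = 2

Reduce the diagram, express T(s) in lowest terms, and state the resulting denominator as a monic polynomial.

Step 1 - parallel reduction of D2, D3 -> (-4*s^2 + 7*s - 4)/(2*s^2 - 6*s - 8)
Step 2 - series reduction of D1, (D2+D3) -> (-4*s^2 + 7*s - 4)/(2*s^2 - 6*s - 8)
Step 3 - combine (D1*(D2+D3)), D4, D5 in parallel -> (2*s^2 - 11*s - 28)/(2*s^2 - 6*s - 8)
That last expression is T(s), already simplified. Scaling its denominator by 1/2 (the reciprocal of the leading coefficient) yields the monic denominator.

Final answer: s^2 - 3*s - 4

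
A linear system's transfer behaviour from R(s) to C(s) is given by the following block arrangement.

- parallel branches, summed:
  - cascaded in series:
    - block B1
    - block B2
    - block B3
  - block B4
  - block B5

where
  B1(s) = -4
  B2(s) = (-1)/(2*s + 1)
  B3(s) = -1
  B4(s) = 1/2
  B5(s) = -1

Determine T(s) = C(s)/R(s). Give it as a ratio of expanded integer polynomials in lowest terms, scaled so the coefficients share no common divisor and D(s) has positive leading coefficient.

Answer: (-2*s - 9)/(4*s + 2)

Working:
(1) combine B1, B2, B3 in series, giving (-4)/(2*s + 1)
(2) parallel reduction of (B1*B2*B3), B4, B5, giving the overall T(s)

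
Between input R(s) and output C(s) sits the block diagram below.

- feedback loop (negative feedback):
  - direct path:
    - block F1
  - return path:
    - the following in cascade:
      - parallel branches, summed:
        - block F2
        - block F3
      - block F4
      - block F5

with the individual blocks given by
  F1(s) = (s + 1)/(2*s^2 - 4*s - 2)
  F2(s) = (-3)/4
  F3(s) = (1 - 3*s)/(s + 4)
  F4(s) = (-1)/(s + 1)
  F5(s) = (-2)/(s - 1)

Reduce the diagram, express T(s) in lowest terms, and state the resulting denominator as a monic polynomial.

(1) add F2, F3 (parallel): (-15*s - 8)/(4*s + 16)
(2) multiply (F2+F3), F4, F5 (series): (-15*s - 8)/(2*s^3 + 8*s^2 - 2*s - 8)
(3) feedback reduction of F1, ((F2+F3)*F4*F5): (2*s^3 + 8*s^2 - 2*s - 8)/(4*s^4 + 4*s^3 - 44*s^2 + 5*s + 8)
No further cancellation is possible in the step-3 result, so that is T(s). Its denominator becomes monic after dividing by the leading coefficient 4.

Hence the answer: s^4 + s^3 - 11*s^2 + 5*s/4 + 2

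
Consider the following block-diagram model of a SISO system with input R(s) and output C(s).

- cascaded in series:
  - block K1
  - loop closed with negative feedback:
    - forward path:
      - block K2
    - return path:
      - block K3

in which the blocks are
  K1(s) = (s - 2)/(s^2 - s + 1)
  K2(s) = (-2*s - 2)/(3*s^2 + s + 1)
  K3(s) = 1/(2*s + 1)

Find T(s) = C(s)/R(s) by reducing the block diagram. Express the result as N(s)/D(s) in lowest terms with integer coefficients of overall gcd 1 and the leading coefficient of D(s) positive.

Answer: (-4*s^3 + 2*s^2 + 10*s + 4)/(6*s^5 - s^4 + 2*s^3 + 3*s^2 + 2*s - 1)

Working:
Step 1 - close the feedback loop around K2, K3; result (-4*s^2 - 6*s - 2)/(6*s^3 + 5*s^2 + s - 1)
Step 2 - combine K1, [K2/(1+K2*K3)] in series, giving the overall T(s)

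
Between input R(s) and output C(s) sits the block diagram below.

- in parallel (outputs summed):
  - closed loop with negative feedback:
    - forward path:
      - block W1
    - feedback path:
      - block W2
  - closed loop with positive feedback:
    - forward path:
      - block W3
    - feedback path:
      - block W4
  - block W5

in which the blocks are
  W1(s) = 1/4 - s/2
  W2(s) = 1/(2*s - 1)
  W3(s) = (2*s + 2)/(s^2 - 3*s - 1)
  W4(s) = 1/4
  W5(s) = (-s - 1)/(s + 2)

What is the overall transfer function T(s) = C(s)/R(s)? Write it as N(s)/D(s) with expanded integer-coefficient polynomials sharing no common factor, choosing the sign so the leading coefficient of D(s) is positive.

Step 1 - reduce the feedback loop with forward W1 and return W2; result 1/3 - 2*s/3
Step 2 - close the feedback loop around W3, W4; result (4*s + 4)/(2*s^2 - 7*s - 3)
Step 3 - add [W1/(1+W1*W2)], [W3/(1-W3*W4)], W5 (parallel), giving the overall T(s)

Hence the answer: (-4*s^4 + 2*s^3 + 58*s^2 + 61*s + 27)/(6*s^3 - 9*s^2 - 51*s - 18)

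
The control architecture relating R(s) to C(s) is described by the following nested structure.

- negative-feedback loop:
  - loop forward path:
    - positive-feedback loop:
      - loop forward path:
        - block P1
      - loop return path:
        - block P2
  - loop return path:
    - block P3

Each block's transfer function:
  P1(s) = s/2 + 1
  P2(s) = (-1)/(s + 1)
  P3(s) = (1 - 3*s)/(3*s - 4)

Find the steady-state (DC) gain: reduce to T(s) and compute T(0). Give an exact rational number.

First reduce the diagram to T(s).

(1) apply the feedback formula to P1, P2: (s^2 + 3*s + 2)/(3*s + 4)
(2) collapse the loop ([P1/(1-P1*P2)] forward, P3 return): (-3*s^3 - 5*s^2 + 6*s + 8)/(3*s^3 - s^2 + 3*s + 14)
That last expression is T(s); at s = 0 only the constant terms survive, so T(0) = 8/14 = 4/7.

Answer: 4/7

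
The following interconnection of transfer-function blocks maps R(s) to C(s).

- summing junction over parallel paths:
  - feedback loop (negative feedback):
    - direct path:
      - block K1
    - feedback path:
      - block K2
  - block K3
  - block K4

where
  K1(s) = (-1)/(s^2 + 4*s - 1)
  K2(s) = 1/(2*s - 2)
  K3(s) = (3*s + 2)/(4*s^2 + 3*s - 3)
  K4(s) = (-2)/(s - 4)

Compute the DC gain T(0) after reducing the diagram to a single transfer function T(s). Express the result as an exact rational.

First reduce the diagram to T(s).

Step 1. feedback reduction of K1, K2; result (2 - 2*s)/(2*s^3 + 6*s^2 - 10*s + 1)
Step 2. add [K1/(1+K1*K2)], K3, K4 (parallel); result (-10*s^5 - 70*s^4 - 16*s^3 + 147*s^2 - 50*s + 22)/(8*s^6 - 2*s^5 - 148*s^4 + 68*s^3 + 209*s^2 - 135*s + 12)
Step 2 gives the overall T(s). Then T(0) = 22/12 = 11/6.

Answer: 11/6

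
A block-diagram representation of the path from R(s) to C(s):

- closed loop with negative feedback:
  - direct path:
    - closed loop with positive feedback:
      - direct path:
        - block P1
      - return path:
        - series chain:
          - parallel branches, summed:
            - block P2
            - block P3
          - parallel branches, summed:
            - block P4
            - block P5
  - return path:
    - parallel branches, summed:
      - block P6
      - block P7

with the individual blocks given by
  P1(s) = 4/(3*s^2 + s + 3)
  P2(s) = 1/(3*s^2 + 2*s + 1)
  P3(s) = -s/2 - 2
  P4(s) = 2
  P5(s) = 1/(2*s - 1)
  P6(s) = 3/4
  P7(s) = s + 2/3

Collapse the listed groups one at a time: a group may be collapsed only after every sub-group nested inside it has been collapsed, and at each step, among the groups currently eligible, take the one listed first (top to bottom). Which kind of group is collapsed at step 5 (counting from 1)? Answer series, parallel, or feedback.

The answer is parallel.

Reasoning:
Step 1 - parallel reduction of P2, P3
Step 2 - parallel reduction of P4, P5
Step 3 - combine (P2+P3), (P4+P5) in series
Step 4 - collapse the loop (P1 forward, ((P2+P3)*(P4+P5)) return)
Step 5 - add P6, P7 (parallel)
Step 6 - close the feedback loop around [P1/(1-P1*((P2+P3)*(P4+P5)))], (P6+P7)
Step 5 collapses a parallel group.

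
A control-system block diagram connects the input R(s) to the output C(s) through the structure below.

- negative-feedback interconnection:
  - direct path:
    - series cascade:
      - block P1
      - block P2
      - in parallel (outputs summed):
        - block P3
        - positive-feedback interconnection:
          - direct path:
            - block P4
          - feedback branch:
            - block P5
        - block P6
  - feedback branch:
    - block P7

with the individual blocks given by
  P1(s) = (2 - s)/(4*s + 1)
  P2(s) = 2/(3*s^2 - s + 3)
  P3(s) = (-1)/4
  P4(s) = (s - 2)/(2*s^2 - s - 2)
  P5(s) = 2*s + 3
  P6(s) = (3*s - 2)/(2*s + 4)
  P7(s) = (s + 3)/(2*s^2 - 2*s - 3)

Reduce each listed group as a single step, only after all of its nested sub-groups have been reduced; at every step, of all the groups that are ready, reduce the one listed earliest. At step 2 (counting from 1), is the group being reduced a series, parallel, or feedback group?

(1) close the feedback loop around P4, P5
(2) reduce the parallel group P3, [P4/(1-P4*P5)], P6
(3) combine P1, P2, (P3+[P4/(1-P4*P5)]+P6) in series
(4) reduce the feedback loop with forward (P1*P2*(P3+[P4/(1-P4*P5)]+P6)) and return P7
Step 2: parallel.

Hence the answer: parallel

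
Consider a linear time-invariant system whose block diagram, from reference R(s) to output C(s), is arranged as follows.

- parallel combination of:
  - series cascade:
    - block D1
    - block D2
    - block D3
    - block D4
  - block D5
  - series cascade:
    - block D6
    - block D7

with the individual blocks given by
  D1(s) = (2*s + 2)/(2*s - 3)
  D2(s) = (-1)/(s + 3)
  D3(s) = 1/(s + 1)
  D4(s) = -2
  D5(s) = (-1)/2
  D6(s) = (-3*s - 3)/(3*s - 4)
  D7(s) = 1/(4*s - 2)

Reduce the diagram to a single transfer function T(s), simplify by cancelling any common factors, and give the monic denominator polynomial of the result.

Step 1: reduce the series chain D1, D2, D3, D4 = 4/(2*s^2 + 3*s - 9)
Step 2: reduce the series chain D6, D7 = (-3*s - 3)/(12*s^2 - 22*s + 8)
Step 3: sum the parallel branches (D1*D2*D3*D4), D5, (D6*D7) = (-12*s^4 - 2*s^3 + 112*s^2 - 181*s + 95)/(24*s^4 - 8*s^3 - 158*s^2 + 222*s - 72)
Step 3 gives the fully reduced T(s), with no common factor left to cancel. The denominator's leading coefficient is 24, so divide each of its coefficients by 24 to get the monic form.

Hence the answer: s^4 - s^3/3 - 79*s^2/12 + 37*s/4 - 3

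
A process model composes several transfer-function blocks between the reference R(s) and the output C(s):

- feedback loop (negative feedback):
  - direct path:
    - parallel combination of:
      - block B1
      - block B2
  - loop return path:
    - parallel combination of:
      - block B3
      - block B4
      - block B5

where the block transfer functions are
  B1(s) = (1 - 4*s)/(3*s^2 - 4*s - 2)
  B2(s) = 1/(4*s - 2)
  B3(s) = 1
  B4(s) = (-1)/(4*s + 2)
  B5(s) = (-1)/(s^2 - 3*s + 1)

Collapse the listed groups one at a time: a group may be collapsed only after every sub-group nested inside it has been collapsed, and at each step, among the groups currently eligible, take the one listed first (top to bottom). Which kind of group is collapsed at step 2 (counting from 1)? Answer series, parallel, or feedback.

[1] parallel reduction of B1, B2
[2] sum the parallel branches B3, B4, B5
[3] close the feedback loop around (B1+B2), (B3+B4+B5)
The group at step 2 is a parallel group.

Answer: parallel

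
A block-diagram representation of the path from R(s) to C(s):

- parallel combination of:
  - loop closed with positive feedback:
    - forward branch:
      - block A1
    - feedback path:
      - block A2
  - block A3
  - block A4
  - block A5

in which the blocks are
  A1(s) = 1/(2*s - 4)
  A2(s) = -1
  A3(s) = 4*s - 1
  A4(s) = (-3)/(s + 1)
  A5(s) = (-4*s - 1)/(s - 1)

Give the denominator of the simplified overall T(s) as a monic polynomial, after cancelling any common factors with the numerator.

Reducing step by step:

Step 1. apply the feedback formula to A1, A2; result 1/(2*s - 3)
Step 2. sum the parallel branches [A1/(1-A1*A2)], A3, A4, A5; result (8*s^4 - 22*s^3 - 8*s^2 + 42*s - 10)/(2*s^3 - 3*s^2 - 2*s + 3)
The result of step 2 is T(s) in lowest terms. Its denominator has leading coefficient 2; dividing the denominator through by 2 makes it monic.

Answer: s^3 - 3*s^2/2 - s + 3/2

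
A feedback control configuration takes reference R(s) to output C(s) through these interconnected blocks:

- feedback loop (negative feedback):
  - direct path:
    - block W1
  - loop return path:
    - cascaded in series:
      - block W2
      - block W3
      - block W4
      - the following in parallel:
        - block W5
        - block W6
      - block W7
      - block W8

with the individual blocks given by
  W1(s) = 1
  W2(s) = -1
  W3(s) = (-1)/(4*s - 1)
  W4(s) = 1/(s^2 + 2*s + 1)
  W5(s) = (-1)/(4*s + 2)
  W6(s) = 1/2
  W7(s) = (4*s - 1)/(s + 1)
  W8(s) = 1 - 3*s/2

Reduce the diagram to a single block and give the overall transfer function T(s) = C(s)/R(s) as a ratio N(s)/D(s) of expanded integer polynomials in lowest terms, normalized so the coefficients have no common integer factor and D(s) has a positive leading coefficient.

Reducing step by step:

(1) reduce the parallel group W5, W6, giving s/(2*s + 1)
(2) multiply W2, W3, W4, (W5+W6), W7, W8 (series), giving (-3*s^2 + 2*s)/(4*s^4 + 14*s^3 + 18*s^2 + 10*s + 2)
(3) reduce the feedback loop with forward W1 and return (W2*W3*W4*(W5+W6)*W7*W8): this yields T(s), and no further normalization is needed

Answer: (4*s^4 + 14*s^3 + 18*s^2 + 10*s + 2)/(4*s^4 + 14*s^3 + 15*s^2 + 12*s + 2)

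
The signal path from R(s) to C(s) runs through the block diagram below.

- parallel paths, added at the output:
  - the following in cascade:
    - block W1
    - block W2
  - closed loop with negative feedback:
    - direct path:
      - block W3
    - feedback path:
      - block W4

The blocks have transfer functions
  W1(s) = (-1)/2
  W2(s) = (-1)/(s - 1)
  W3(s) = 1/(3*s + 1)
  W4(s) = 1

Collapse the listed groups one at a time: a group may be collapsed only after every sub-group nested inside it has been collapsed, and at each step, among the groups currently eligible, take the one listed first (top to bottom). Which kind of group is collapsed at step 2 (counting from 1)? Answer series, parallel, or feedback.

Answer: feedback

Working:
[1] reduce the series chain W1, W2
[2] reduce the feedback loop with forward W3 and return W4
[3] reduce the parallel group (W1*W2), [W3/(1+W3*W4)]
So the answer for step 2 is feedback.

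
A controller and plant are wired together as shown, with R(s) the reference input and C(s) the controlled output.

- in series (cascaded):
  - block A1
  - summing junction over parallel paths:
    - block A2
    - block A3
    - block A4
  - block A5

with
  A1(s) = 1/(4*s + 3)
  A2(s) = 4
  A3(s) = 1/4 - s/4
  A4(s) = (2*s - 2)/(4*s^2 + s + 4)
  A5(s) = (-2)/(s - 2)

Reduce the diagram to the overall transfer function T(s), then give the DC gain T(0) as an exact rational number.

The answer is 5/4.

Reasoning:
Step 1: parallel reduction of A2, A3, A4, giving (-4*s^3 + 67*s^2 + 21*s + 60)/(16*s^2 + 4*s + 16)
Step 2: combine A1, (A2+A3+A4), A5 in series, giving (4*s^3 - 67*s^2 - 21*s - 60)/(32*s^4 - 32*s^3 - 26*s^2 - 52*s - 48)
Evaluating the step-2 result (the overall T(s)) at s = 0 gives T(0) = -60/(-48) = 5/4.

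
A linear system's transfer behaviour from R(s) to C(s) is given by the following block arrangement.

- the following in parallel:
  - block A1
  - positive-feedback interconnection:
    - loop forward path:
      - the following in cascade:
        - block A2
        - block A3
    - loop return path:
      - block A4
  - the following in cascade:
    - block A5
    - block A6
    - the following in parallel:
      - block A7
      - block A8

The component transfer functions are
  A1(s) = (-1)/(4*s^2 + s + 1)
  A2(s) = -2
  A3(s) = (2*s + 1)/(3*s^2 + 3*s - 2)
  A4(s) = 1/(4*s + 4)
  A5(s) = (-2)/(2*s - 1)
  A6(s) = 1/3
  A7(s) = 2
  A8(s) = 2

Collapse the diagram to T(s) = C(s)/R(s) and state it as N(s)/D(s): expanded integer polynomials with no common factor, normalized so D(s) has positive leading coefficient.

(1) combine A2, A3 in series -> (-4*s - 2)/(3*s^2 + 3*s - 2)
(2) reduce the feedback loop with forward (A2*A3) and return A4 -> (-8*s^2 - 12*s - 4)/(6*s^3 + 12*s^2 + 4*s - 3)
(3) combine A7, A8 in parallel -> 4
(4) series reduction of A5, A6, (A7+A8) -> (-8)/(6*s - 3)
(5) combine A1, [(A2*A3)/(1-(A2*A3)*A4)], (A5*A6*(A7+A8)) in parallel; the result is T(s) itself (integer coefficients, no common factor, positive leading denominator coefficient)

Therefore the answer is (-384*s^5 - 708*s^4 - 374*s^3 - 8*s^2 + 46*s + 27)/(144*s^6 + 252*s^5 + 42*s^4 - 78*s^3 - 6*s^2 - 21*s + 9).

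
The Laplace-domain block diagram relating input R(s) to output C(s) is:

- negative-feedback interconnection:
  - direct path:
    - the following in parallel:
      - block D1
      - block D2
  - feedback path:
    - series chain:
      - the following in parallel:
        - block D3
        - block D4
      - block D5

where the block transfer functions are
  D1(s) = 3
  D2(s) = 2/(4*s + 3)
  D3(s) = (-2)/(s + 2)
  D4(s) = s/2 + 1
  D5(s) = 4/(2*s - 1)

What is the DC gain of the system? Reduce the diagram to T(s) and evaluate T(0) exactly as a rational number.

1. reduce the parallel group D1, D2 gives (12*s + 11)/(4*s + 3)
2. parallel reduction of D3, D4 gives (s^2 + 4*s)/(2*s + 4)
3. reduce the series chain (D3+D4), D5 gives (2*s^2 + 8*s)/(2*s^2 + 3*s - 2)
4. feedback reduction of (D1+D2), ((D3+D4)*D5) gives (24*s^3 + 58*s^2 + 9*s - 22)/(32*s^3 + 136*s^2 + 89*s - 6)
That last expression is T(s); at s = 0 only the constant terms survive, so T(0) = -22/(-6) = 11/3.

Hence the answer: 11/3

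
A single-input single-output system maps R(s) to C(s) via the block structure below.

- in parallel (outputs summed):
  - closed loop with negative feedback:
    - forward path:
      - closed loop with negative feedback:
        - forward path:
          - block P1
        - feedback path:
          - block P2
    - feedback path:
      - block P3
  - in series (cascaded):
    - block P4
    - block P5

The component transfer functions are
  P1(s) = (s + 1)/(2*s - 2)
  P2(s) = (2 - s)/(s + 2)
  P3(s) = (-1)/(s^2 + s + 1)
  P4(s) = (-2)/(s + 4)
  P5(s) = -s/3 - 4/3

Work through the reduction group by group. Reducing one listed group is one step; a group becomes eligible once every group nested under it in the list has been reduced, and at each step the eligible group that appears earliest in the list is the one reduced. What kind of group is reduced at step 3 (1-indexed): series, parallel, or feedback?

(1) close the feedback loop around P1, P2
(2) feedback reduction of [P1/(1+P1*P2)], P3
(3) reduce the series chain P4, P5
(4) parallel reduction of [[P1/(1+P1*P2)]/(1+[P1/(1+P1*P2)]*P3)], (P4*P5)
Step 3: series.

Answer: series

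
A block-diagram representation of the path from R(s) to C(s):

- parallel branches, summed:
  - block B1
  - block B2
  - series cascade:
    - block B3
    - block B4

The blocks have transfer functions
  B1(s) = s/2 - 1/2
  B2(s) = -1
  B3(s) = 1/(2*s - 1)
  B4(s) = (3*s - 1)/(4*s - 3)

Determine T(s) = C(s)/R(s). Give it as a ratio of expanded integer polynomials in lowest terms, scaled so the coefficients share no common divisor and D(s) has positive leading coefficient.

Answer: (8*s^3 - 34*s^2 + 39*s - 11)/(16*s^2 - 20*s + 6)

Working:
Step 1: reduce the series chain B3, B4, giving (3*s - 1)/(8*s^2 - 10*s + 3)
Step 2: reduce the parallel group B1, B2, (B3*B4), which is the overall transfer function T(s) = C(s)/R(s) in lowest terms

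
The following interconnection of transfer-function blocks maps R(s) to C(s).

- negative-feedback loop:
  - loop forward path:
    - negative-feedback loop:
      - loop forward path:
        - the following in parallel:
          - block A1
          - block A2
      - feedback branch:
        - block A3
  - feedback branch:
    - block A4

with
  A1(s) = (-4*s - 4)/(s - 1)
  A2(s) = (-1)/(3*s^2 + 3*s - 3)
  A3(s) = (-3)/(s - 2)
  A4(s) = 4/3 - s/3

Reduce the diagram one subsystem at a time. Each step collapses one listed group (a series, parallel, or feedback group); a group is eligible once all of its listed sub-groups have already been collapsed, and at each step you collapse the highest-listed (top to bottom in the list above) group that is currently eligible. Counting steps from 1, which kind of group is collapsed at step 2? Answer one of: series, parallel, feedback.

(1) add A1, A2 (parallel)
(2) apply the feedback formula to (A1+A2), A3
(3) close the feedback loop around [(A1+A2)/(1+(A1+A2)*A3)], A4
Step 2 collapses a feedback group.

Answer: feedback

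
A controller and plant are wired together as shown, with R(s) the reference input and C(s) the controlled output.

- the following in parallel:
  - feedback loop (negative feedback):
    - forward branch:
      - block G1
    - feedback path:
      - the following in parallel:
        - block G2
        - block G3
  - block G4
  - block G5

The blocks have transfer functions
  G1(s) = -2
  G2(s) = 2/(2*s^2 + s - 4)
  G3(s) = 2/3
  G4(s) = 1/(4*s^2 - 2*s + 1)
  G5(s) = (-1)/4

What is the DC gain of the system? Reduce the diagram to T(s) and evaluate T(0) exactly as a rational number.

The answer is -9/4.

Reasoning:
1. sum the parallel branches G2, G3: (4*s^2 + 2*s - 2)/(6*s^2 + 3*s - 12)
2. close the feedback loop around G1, (G2+G3): (12*s^2 + 6*s - 24)/(2*s^2 + s + 8)
3. sum the parallel branches [G1/(1+G1*(G2+G3))], G4, G5: (184*s^4 - 408*s^2 + 235*s - 72)/(32*s^4 + 128*s^2 - 60*s + 32)
Step 3 gives the overall T(s). Then T(0) = -72/32 = -9/4.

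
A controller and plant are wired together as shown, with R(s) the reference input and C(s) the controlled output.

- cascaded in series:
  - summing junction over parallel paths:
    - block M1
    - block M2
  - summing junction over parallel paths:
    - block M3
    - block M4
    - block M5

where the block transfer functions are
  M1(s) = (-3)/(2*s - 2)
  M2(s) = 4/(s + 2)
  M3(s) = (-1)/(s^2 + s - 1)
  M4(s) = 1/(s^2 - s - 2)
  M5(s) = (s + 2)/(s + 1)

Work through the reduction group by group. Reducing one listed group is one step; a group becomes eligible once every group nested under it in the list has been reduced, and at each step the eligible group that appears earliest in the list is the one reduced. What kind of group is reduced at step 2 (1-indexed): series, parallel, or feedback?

Answer: parallel

Working:
(1) parallel reduction of M1, M2
(2) sum the parallel branches M3, M4, M5
(3) cascade (M1+M2), (M3+M4+M5)
So the answer for step 2 is parallel.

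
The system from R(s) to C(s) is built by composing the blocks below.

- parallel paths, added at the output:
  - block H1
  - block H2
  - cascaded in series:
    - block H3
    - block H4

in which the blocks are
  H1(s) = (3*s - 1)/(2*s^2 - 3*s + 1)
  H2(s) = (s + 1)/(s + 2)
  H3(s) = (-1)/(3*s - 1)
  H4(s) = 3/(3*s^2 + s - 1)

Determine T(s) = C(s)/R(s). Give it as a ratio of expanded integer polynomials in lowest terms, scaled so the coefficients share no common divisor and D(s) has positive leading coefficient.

First reduce the diagram to T(s).

1. multiply H3, H4 (series) = (-3)/(9*s^3 - 4*s + 1)
2. sum the parallel branches H1, H2, (H3*H4) - this is the overall T(s), already in the required normalized form

Answer: (18*s^6 + 18*s^5 + 19*s^4 - 21*s^3 - 13*s^2 + 22*s - 7)/(18*s^6 + 9*s^5 - 53*s^4 + 16*s^3 + 21*s^2 - 13*s + 2)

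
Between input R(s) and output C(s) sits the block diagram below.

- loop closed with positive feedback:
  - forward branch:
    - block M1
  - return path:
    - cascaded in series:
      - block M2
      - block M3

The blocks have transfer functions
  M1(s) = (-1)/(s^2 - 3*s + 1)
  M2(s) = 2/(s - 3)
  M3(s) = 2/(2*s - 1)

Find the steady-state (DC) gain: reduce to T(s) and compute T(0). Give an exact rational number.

Step 1 - series reduction of M2, M3 = 4/(2*s^2 - 7*s + 3)
Step 2 - apply the feedback formula to M1, (M2*M3) = (-2*s^2 + 7*s - 3)/(2*s^4 - 13*s^3 + 26*s^2 - 16*s + 7)
Evaluating the step-2 result (the overall T(s)) at s = 0 gives T(0) = -3/7.

Hence the answer: -3/7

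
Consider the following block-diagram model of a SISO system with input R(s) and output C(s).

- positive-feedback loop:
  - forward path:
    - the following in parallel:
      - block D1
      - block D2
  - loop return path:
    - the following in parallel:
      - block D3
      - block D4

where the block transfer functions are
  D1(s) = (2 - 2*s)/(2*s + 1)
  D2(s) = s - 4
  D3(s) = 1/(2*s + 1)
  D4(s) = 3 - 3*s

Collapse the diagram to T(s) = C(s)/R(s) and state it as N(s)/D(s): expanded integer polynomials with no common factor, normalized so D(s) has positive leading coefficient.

Answer: (4*s^3 - 16*s^2 - 13*s - 2)/(12*s^4 - 60*s^3 + 11*s^2 + 46*s + 9)

Working:
1. parallel reduction of D1, D2: (2*s^2 - 9*s - 2)/(2*s + 1)
2. add D3, D4 (parallel): (-6*s^2 + 3*s + 4)/(2*s + 1)
3. apply the feedback formula to (D1+D2), (D3+D4), which is the overall transfer function T(s) = C(s)/R(s) in lowest terms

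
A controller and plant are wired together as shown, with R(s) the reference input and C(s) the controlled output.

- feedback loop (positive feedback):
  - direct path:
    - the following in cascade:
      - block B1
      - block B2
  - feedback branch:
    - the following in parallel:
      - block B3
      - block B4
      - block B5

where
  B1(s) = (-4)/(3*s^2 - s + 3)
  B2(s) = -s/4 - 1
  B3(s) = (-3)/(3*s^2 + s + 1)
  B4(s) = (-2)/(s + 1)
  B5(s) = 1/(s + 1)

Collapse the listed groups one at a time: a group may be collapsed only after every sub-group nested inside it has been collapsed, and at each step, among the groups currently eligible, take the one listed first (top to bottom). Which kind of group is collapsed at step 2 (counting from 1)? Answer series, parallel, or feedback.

(1) series reduction of B1, B2
(2) sum the parallel branches B3, B4, B5
(3) collapse the loop ((B1*B2) forward, (B3+B4+B5) return)
The group at step 2 is a parallel group.

Therefore the answer is parallel.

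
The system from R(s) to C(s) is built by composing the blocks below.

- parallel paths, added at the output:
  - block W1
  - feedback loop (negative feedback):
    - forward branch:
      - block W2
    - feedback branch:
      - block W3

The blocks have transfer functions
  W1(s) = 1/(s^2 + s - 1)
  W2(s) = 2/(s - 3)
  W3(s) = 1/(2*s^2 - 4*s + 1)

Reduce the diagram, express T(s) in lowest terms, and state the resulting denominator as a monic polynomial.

Step 1: reduce the feedback loop with forward W2 and return W3 = (4*s^2 - 8*s + 2)/(2*s^3 - 10*s^2 + 13*s - 1)
Step 2: add W1, [W2/(1+W2*W3)] (parallel) = (4*s^4 - 2*s^3 - 20*s^2 + 23*s - 3)/(2*s^5 - 8*s^4 + s^3 + 22*s^2 - 14*s + 1)
T(s) is the step-2 result (common factors already cancelled). Leading coefficient of the denominator: 2. Divide through by 2 for the monic polynomial.

Final answer: s^5 - 4*s^4 + s^3/2 + 11*s^2 - 7*s + 1/2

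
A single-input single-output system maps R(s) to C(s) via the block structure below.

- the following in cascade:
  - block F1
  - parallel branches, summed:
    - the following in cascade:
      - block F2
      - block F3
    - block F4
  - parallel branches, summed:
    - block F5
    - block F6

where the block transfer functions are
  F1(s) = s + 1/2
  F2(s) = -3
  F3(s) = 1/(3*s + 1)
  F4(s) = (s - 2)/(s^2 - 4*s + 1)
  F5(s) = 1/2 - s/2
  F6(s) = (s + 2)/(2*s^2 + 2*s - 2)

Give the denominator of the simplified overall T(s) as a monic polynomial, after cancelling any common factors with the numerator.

The answer is s^5 - 8*s^4/3 - 5*s^3 + 11*s^2/3 + 2*s/3 - 1/3.

Reasoning:
Step 1. cascade F2, F3, giving (-3)/(3*s + 1)
Step 2. reduce the parallel group (F2*F3), F4, giving (7*s - 5)/(3*s^3 - 11*s^2 - s + 1)
Step 3. sum the parallel branches F5, F6, giving (-s^3 + 3*s + 1)/(2*s^2 + 2*s - 2)
Step 4. combine F1, ((F2*F3)+F4), (F5+F6) in series, giving (-14*s^5 + 3*s^4 + 47*s^3 + 5*s^2 - 18*s - 5)/(12*s^5 - 32*s^4 - 60*s^3 + 44*s^2 + 8*s - 4)
Step 4 gives the fully reduced T(s), with no common factor left to cancel. The denominator's leading coefficient is 12, so divide each of its coefficients by 12 to get the monic form.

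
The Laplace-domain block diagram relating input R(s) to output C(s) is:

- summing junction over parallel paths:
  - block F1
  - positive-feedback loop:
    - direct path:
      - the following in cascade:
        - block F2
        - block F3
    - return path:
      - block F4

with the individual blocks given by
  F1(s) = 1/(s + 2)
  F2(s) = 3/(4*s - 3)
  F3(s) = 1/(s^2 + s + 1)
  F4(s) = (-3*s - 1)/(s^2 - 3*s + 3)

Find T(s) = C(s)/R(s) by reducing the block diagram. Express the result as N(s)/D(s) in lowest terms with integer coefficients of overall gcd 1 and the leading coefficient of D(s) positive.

First reduce the diagram to T(s).

(1) multiply F2, F3 (series), giving 3/(4*s^3 + s^2 + s - 3)
(2) feedback reduction of (F2*F3), F4, giving (3*s^2 - 9*s + 9)/(4*s^5 - 11*s^4 + 10*s^3 - 3*s^2 + 21*s - 6)
(3) parallel reduction of F1, [(F2*F3)/(1-(F2*F3)*F4)] - this is the overall T(s), already in the required normalized form

Answer: (4*s^5 - 11*s^4 + 13*s^3 - 6*s^2 + 12*s + 12)/(4*s^6 - 3*s^5 - 12*s^4 + 17*s^3 + 15*s^2 + 36*s - 12)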